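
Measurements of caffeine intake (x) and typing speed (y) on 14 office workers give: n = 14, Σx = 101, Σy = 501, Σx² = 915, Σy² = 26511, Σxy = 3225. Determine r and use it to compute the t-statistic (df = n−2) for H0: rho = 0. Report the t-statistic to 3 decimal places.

-1.121

S_xy = nΣxy − ΣxΣy = 14·3225 − 101·501 = 45150 − 50601 = -5451
S_xx = nΣx² − (Σx)² = 14·915 − 101² = 12810 − 10201 = 2609
S_yy = nΣy² − (Σy)² = 14·26511 − 501² = 371154 − 251001 = 120153
r = S_xy / √(S_xx·S_yy) = -5451 / √(2609·120153) = -5451 / √313479177 = -5451 / 17705.3432 = -0.3079
t = r·√(n−2)/√(1−r²) = -0.3079·√12 / √(1−0.094802) = -1.066597 / 0.951419 = -1.121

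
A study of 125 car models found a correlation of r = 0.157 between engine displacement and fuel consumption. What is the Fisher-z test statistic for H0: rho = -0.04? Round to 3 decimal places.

Fisher z: atanh(0.157) = 0.158309, atanh(-0.04) = -0.040021
z = (z_r − z_0)·√(n−3) = (0.158309 − (-0.040021))·√122 = 0.198330 · 11.045361 = 2.191

2.191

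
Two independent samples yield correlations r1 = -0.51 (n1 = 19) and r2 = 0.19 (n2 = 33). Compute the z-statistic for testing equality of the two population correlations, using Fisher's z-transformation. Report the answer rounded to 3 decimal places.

Fisher z-transforms: z1 = atanh(-0.51) = -0.562730, z2 = atanh(0.19) = 0.192337; difference d = -0.755067
Var(d) = 1/16 + 1/30 = 0.0625000 + 0.0333333 = 0.0958333
z = d/√Var(d) = -0.755067 / √0.0958333 = -0.755067 / 0.309570 = -2.439

-2.439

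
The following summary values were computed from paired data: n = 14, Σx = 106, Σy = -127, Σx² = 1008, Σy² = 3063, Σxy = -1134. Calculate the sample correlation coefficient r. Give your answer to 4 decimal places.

-0.2752

S_xy = nΣxy − ΣxΣy = 14·(-1134) − 106·(-127) = -15876 − (-13462) = -2414
S_xx = nΣx² − (Σx)² = 14·1008 − 106² = 14112 − 11236 = 2876
S_yy = nΣy² − (Σy)² = 14·3063 − (-127)² = 42882 − 16129 = 26753
r = S_xy / √(S_xx·S_yy) = -2414 / √(2876·26753) = -2414 / √76941628 = -2414 / 8771.6377 = -0.2752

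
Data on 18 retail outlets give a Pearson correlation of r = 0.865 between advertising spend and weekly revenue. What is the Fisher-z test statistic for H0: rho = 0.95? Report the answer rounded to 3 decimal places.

z_r = atanh(0.865) = 1.312871,  z_0 = atanh(0.95) = 1.831781
SE = 1/√(n−3) = 1/√15 = 0.258199
z = (z_r − z_0)/SE = (1.312871 − 1.831781) / 0.258199 = -0.518910 / 0.258199 = -2.010

-2.010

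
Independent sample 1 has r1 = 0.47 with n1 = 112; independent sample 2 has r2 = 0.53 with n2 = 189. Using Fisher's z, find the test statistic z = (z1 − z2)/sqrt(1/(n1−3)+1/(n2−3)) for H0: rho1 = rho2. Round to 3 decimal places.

Fisher z-transforms: z1 = atanh(0.47) = 0.510070, z2 = atanh(0.53) = 0.590145; difference d = -0.080075
Var(d) = 1/109 + 1/186 = 0.0091743 + 0.0053763 = 0.0145506
z = d/√Var(d) = -0.080075 / √0.0145506 = -0.080075 / 0.120626 = -0.664

-0.664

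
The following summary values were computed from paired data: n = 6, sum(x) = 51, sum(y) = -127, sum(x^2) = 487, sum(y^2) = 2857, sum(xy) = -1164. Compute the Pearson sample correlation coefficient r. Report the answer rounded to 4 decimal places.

-0.8891

Numerator: nΣxy − (Σx)(Σy) = 6·(-1164) − (51)(-127) = -507
Denominator: √[(nΣx²−(Σx)²)(nΣy²−(Σy)²)]
  nΣx²−(Σx)² = 6·487 − 2601 = 321;  nΣy²−(Σy)² = 6·2857 − 16129 = 1013
  √(321·1013) = √325173 = 570.2394
r = -507 / 570.2394 = -0.8891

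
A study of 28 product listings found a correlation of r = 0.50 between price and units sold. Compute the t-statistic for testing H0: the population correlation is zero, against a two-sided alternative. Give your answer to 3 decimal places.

1 − r² = 1 − 0.2500 = 0.7500;  √(1−r²) = 0.866025
√(n−2) = √26 = 5.099020
t = r·√(n−2)/√(1−r²) = 0.50 · 5.099020 / 0.866025 = 2.944

2.944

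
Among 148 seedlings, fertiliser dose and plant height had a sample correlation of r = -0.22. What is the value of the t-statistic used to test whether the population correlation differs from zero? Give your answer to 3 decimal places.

1 − r² = 1 − 0.0484 = 0.9516;  √(1−r²) = 0.975500
√(n−2) = √146 = 12.083046
t = r·√(n−2)/√(1−r²) = -0.22 · 12.083046 / 0.975500 = -2.725

-2.725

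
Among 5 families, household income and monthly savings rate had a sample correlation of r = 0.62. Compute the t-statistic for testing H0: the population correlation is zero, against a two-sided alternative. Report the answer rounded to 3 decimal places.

1.369

t = r·√(n−2) / √(1−r²) with r = 0.62, n = 5
  = 0.62·√3 / √(1 − 0.3844)
  = 0.62·1.732051 / 0.784602
  = 1.073872 / 0.784602 = 1.369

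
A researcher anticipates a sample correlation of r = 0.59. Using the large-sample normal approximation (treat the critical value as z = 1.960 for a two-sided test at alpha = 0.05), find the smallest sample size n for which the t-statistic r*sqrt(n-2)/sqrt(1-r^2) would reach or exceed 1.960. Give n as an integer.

10

Need r·√(n−2)/√(1−r²) ≥ 1.960
√(n−2) ≥ 1.960·√(1−0.3481) / 0.59 = 1.960·0.807403 / 0.59 = 2.6822
n−2 ≥ 7.1942  ⇒  n ≥ 9.1942
Smallest integer n = 10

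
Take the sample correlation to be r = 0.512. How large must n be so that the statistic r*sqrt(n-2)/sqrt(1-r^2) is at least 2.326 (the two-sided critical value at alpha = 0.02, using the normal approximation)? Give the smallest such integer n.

18

r√(n−2)/√(1−r²) ≥ 2.326  ⇔  n−2 ≥ (2.326)²·(1−r²)/r²
(1−r²)/r² = (1−0.262144)/0.262144 = 2.8147
n ≥ 2 + 5.410276·2.8147 = 2 + 15.2283 = 17.2283
⌈17.2283⌉ = 18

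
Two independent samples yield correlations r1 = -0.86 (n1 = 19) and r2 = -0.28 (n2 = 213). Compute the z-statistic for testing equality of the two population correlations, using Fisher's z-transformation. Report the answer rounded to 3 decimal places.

-3.878

Fisher z-transforms: z1 = atanh(-0.86) = -1.293345, z2 = atanh(-0.28) = -0.287682; difference d = -1.005663
Var(d) = 1/16 + 1/210 = 0.0625000 + 0.0047619 = 0.0672619
z = d/√Var(d) = -1.005663 / √0.0672619 = -1.005663 / 0.259349 = -3.878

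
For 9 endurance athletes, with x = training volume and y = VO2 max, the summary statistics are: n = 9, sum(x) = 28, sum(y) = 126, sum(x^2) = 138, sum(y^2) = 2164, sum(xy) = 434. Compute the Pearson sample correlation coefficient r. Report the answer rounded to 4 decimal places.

S_xy = nΣxy − ΣxΣy = 9·434 − 28·126 = 3906 − 3528 = 378
S_xx = nΣx² − (Σx)² = 9·138 − 28² = 1242 − 784 = 458
S_yy = nΣy² − (Σy)² = 9·2164 − 126² = 19476 − 15876 = 3600
r = S_xy / √(S_xx·S_yy) = 378 / √(458·3600) = 378 / √1648800 = 378 / 1284.0561 = 0.2944

0.2944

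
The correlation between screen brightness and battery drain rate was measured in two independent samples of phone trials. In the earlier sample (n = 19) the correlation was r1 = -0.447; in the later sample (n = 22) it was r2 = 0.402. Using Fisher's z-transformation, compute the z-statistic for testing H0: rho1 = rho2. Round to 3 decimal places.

Fisher z-transforms: z1 = atanh(-0.447) = -0.480945, z2 = atanh(0.402) = 0.426032; difference d = -0.906977
Var(d) = 1/16 + 1/19 = 0.0625000 + 0.0526316 = 0.1151316
z = d/√Var(d) = -0.906977 / √0.1151316 = -0.906977 / 0.339310 = -2.673

-2.673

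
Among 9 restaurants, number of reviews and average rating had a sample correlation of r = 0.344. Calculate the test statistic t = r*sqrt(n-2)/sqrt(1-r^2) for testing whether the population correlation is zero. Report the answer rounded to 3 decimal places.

1 − r² = 1 − 0.118336 = 0.881664;  √(1−r²) = 0.938970
√(n−2) = √7 = 2.645751
t = r·√(n−2)/√(1−r²) = 0.344 · 2.645751 / 0.938970 = 0.969

0.969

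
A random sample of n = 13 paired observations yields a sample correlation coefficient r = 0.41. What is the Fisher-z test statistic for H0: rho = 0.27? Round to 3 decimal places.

0.502

Fisher z: atanh(0.41) = 0.435611, atanh(0.27) = 0.276864
z = (z_r − z_0)·√(n−3) = (0.435611 − 0.276864)·√10 = 0.158747 · 3.162278 = 0.502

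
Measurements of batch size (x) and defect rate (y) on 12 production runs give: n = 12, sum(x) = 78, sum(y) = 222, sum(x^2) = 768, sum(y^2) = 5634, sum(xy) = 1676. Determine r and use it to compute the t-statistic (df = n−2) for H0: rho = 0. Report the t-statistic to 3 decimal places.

S_xy = nΣxy − ΣxΣy = 12·1676 − 78·222 = 20112 − 17316 = 2796
S_xx = nΣx² − (Σx)² = 12·768 − 78² = 9216 − 6084 = 3132
S_yy = nΣy² − (Σy)² = 12·5634 − 222² = 67608 − 49284 = 18324
r = S_xy / √(S_xx·S_yy) = 2796 / √(3132·18324) = 2796 / √57390768 = 2796 / 7575.6695 = 0.3691
t = r·√(n−2)/√(1−r²) = 0.3691·√10 / √(1−0.136235) = 1.167197 / 0.929390 = 1.256

1.256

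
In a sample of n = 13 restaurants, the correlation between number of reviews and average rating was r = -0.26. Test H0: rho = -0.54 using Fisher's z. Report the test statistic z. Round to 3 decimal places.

1.069

Fisher z: atanh(-0.26) = -0.266108, atanh(-0.54) = -0.604156
z = (z_r − z_0)·√(n−3) = (-0.266108 − (-0.604156))·√10 = 0.338048 · 3.162278 = 1.069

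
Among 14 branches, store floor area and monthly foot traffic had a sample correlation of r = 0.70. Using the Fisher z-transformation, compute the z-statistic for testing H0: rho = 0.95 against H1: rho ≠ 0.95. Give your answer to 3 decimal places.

Fisher z: atanh(0.70) = 0.867301, atanh(0.95) = 1.831781
z = (z_r − z_0)·√(n−3) = (0.867301 − 1.831781)·√11 = -0.964480 · 3.316625 = -3.199

-3.199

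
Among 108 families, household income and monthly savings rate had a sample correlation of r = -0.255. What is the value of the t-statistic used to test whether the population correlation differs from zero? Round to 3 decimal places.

t = r·√(n−2) / √(1−r²) with r = -0.255, n = 108
  = -0.255·√106 / √(1 − 0.065025)
  = -0.255·10.295630 / 0.966941
  = -2.625386 / 0.966941 = -2.715

-2.715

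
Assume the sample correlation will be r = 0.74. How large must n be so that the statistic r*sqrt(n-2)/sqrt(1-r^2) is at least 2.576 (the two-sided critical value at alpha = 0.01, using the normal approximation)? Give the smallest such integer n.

8

r√(n−2)/√(1−r²) ≥ 2.576  ⇔  n−2 ≥ (2.576)²·(1−r²)/r²
(1−r²)/r² = (1−0.5476)/0.5476 = 0.8262
n ≥ 2 + 6.635776·0.8262 = 2 + 5.4825 = 7.4825
⌈7.4825⌉ = 8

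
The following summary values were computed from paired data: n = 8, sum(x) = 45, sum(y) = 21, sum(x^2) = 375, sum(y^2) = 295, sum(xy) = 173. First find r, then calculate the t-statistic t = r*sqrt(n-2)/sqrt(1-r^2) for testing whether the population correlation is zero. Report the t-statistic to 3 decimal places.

Numerator: nΣxy − (Σx)(Σy) = 8·173 − (45)(21) = 439
Denominator: √[(nΣx²−(Σx)²)(nΣy²−(Σy)²)]
  nΣx²−(Σx)² = 8·375 − 2025 = 975;  nΣy²−(Σy)² = 8·295 − 441 = 1919
  √(975·1919) = √1871025 = 1367.8542
r = 439 / 1367.8542 = 0.3209
t = r·√(n−2)/√(1−r²) = 0.3209·√6 / √(1−0.102977) = 0.786041 / 0.947113 = 0.830

0.830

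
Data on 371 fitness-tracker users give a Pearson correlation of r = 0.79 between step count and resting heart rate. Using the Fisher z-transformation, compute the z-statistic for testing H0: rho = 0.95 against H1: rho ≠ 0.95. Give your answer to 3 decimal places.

Fisher z: atanh(0.79) = 1.071432, atanh(0.95) = 1.831781
z = (z_r − z_0)·√(n−3) = (1.071432 − 1.831781)·√368 = -0.760349 · 19.183326 = -14.586

-14.586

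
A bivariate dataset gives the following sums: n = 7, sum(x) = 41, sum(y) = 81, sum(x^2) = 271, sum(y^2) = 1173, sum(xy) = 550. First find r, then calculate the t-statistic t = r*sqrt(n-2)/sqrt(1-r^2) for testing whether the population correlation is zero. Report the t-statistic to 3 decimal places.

4.275

Numerator: nΣxy − (Σx)(Σy) = 7·550 − (41)(81) = 529
Denominator: √[(nΣx²−(Σx)²)(nΣy²−(Σy)²)]
  nΣx²−(Σx)² = 7·271 − 1681 = 216;  nΣy²−(Σy)² = 7·1173 − 6561 = 1650
  √(216·1650) = √356400 = 596.9925
r = 529 / 596.9925 = 0.8861
t = r·√(n−2)/√(1−r²) = 0.8861·√5 / √(1−0.785173) = 1.981380 / 0.463494 = 4.275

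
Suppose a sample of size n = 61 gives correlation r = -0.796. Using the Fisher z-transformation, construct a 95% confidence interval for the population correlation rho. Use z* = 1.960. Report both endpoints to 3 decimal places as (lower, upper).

z_r = atanh(-0.796) = -1.087599;  SE = 1/√(n−3) = 1/√58 = 0.131306
z-limits: -1.087599 ± 1.960·0.131306 = -1.087599 ± 0.257360 = [-1.344959, -0.830239]
ρ-limits: (tanh -1.344959, tanh -0.830239) = (-0.873, -0.681)

(-0.873, -0.681)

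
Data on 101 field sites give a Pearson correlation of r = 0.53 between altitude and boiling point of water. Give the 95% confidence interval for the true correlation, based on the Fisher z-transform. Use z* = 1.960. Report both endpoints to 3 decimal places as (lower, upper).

z_r = atanh(0.53) = 0.590145;  SE = 1/√(n−3) = 1/√98 = 0.101015
z-limits: 0.590145 ± 1.960·0.101015 = 0.590145 ± 0.197989 = [0.392156, 0.788134]
ρ-limits: (tanh 0.392156, tanh 0.788134) = (0.373, 0.657)

(0.373, 0.657)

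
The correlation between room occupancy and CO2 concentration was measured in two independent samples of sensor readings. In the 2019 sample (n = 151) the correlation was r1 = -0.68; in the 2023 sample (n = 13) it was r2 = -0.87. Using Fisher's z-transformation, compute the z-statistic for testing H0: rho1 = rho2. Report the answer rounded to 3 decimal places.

1.542

Fisher z-transforms: z1 = atanh(-0.68) = -0.829114, z2 = atanh(-0.87) = -1.333080; difference d = 0.503966
Var(d) = 1/148 + 1/10 = 0.0067568 + 0.1000000 = 0.1067568
z = d/√Var(d) = 0.503966 / √0.1067568 = 0.503966 / 0.326737 = 1.542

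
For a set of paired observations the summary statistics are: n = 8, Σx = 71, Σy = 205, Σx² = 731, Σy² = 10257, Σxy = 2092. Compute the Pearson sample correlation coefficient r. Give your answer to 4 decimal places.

Numerator: nΣxy − (Σx)(Σy) = 8·2092 − (71)(205) = 2181
Denominator: √[(nΣx²−(Σx)²)(nΣy²−(Σy)²)]
  nΣx²−(Σx)² = 8·731 − 5041 = 807;  nΣy²−(Σy)² = 8·10257 − 42025 = 40031
  √(807·40031) = √32305017 = 5683.7503
r = 2181 / 5683.7503 = 0.3837

0.3837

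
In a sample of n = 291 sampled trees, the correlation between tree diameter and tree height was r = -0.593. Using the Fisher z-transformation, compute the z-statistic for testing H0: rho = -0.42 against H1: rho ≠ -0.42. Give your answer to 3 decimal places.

z_r = atanh(-0.593) = -0.682281,  z_0 = atanh(-0.42) = -0.447692
SE = 1/√(n−3) = 1/√288 = 0.058926
z = (z_r − z_0)/SE = (-0.682281 − (-0.447692)) / 0.058926 = -0.234589 / 0.058926 = -3.981

-3.981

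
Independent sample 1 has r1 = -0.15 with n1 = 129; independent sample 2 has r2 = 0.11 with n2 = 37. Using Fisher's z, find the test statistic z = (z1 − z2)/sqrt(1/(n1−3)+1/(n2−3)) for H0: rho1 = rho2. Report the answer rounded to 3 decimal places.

-1.354

Fisher z-transforms: z1 = atanh(-0.15) = -0.151140, z2 = atanh(0.11) = 0.110447; difference d = -0.261587
Var(d) = 1/126 + 1/34 = 0.0079365 + 0.0294118 = 0.0373483
z = d/√Var(d) = -0.261587 / √0.0373483 = -0.261587 / 0.193257 = -1.354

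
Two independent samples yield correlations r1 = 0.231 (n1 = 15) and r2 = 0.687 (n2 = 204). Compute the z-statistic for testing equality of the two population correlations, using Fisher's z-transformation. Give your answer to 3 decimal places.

z1 = atanh(0.231) = 0.235246,  z2 = atanh(0.687) = 0.842252
SE = √(1/(n1−3) + 1/(n2−3)) = √(1/12 + 1/201) = √(0.0833333 + 0.0049751) = √0.0883084 = 0.297167
z = (z1 − z2)/SE = (0.235246 − 0.842252) / 0.297167 = -0.607006 / 0.297167 = -2.043

-2.043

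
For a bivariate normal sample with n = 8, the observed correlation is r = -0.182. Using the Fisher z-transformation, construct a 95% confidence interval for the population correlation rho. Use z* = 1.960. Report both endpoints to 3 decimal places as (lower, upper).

z_r = atanh(-0.182) = -0.184050;  SE = 1/√(n−3) = 1/√5 = 0.447214
z-limits: -0.184050 ± 1.960·0.447214 = -0.184050 ± 0.876539 = [-1.060589, 0.692489]
ρ-limits: (tanh -1.060589, tanh 0.692489) = (-0.786, 0.600)

(-0.786, 0.600)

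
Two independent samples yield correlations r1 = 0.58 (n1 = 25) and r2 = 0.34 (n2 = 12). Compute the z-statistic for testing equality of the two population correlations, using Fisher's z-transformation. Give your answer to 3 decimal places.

Fisher z-transforms: z1 = atanh(0.58) = 0.662463, z2 = atanh(0.34) = 0.354093; difference d = 0.308370
Var(d) = 1/22 + 1/9 = 0.0454545 + 0.1111111 = 0.1565656
z = d/√Var(d) = 0.308370 / √0.1565656 = 0.308370 / 0.395684 = 0.779

0.779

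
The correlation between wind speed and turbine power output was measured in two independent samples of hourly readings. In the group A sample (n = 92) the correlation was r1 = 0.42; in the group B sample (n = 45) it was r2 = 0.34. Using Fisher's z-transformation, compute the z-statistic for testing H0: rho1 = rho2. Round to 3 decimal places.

0.500

z1 = atanh(0.42) = 0.447692,  z2 = atanh(0.34) = 0.354093
SE = √(1/(n1−3) + 1/(n2−3)) = √(1/89 + 1/42) = √(0.0112360 + 0.0238095) = √0.0350455 = 0.187204
z = (z1 − z2)/SE = (0.447692 − 0.354093) / 0.187204 = 0.093599 / 0.187204 = 0.500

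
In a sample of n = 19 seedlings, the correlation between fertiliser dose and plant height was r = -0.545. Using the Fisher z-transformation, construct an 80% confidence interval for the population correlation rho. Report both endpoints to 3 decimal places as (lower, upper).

(-0.731, -0.283)

z_r = atanh(-0.545) = -0.611241;  SE = 1/√(n−3) = 1/√16 = 0.250000
z-limits: -0.611241 ± 1.282·0.250000 = -0.611241 ± 0.320500 = [-0.931741, -0.290741]
ρ-limits: (tanh -0.931741, tanh -0.290741) = (-0.731, -0.283)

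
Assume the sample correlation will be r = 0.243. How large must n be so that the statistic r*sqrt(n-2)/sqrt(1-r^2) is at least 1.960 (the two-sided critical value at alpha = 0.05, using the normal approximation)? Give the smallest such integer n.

Need r·√(n−2)/√(1−r²) ≥ 1.960
√(n−2) ≥ 1.960·√(1−0.059049) / 0.243 = 1.960·0.970026 / 0.243 = 7.8241
n−2 ≥ 61.2165  ⇒  n ≥ 63.2165
Smallest integer n = 64

64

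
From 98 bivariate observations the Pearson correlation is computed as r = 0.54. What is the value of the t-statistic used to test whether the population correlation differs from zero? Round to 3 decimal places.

1 − r² = 1 − 0.2916 = 0.7084;  √(1−r²) = 0.841665
√(n−2) = √96 = 9.797959
t = r·√(n−2)/√(1−r²) = 0.54 · 9.797959 / 0.841665 = 6.286

6.286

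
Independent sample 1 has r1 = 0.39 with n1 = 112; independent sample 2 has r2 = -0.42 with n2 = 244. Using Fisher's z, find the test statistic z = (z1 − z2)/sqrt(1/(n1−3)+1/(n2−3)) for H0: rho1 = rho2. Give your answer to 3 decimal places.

7.446

Fisher z-transforms: z1 = atanh(0.39) = 0.411800, z2 = atanh(-0.42) = -0.447692; difference d = 0.859492
Var(d) = 1/109 + 1/241 = 0.0091743 + 0.0041494 = 0.0133237
z = d/√Var(d) = 0.859492 / √0.0133237 = 0.859492 / 0.115428 = 7.446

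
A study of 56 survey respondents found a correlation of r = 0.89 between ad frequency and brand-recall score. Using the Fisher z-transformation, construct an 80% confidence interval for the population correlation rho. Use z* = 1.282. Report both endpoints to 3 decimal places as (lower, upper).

Fisher z: z_r = atanh(r) = ½·ln((1+0.89)/(1−0.89)) = 1.421926
SE(z) = 1/√(n−3) = 1/√53 = 0.137361
80% ⇒ z* = 1.282; margin = 1.282·0.137361 = 0.176097
CI on z-scale: (1.245829, 1.598023)
Back-transform: tanh(1.245829) = 0.847110, tanh(1.598023) = 0.921370

(0.847, 0.921)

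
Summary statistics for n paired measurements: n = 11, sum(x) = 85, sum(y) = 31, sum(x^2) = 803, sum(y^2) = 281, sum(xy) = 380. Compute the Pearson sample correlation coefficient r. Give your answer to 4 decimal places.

S_xy = nΣxy − ΣxΣy = 11·380 − 85·31 = 4180 − 2635 = 1545
S_xx = nΣx² − (Σx)² = 11·803 − 85² = 8833 − 7225 = 1608
S_yy = nΣy² − (Σy)² = 11·281 − 31² = 3091 − 961 = 2130
r = S_xy / √(S_xx·S_yy) = 1545 / √(1608·2130) = 1545 / √3425040 = 1545 / 1850.6864 = 0.8348

0.8348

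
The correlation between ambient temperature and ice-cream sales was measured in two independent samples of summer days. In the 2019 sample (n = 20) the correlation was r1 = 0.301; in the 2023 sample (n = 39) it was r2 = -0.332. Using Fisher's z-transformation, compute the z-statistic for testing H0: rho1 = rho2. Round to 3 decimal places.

2.228

Fisher z-transforms: z1 = atanh(0.301) = 0.310619, z2 = atanh(-0.332) = -0.345074; difference d = 0.655693
Var(d) = 1/17 + 1/36 = 0.0588235 + 0.0277778 = 0.0866013
z = d/√Var(d) = 0.655693 / √0.0866013 = 0.655693 / 0.294281 = 2.228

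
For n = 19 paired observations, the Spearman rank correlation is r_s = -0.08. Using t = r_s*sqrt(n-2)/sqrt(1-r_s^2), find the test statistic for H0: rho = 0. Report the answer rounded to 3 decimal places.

-0.331

t = r_s·√(n−2) / √(1−r_s²) with r_s = -0.08, n = 19
  = -0.08·√17 / √(1 − 0.0064)
  = -0.08·4.123106 / 0.996795
  = -0.329848 / 0.996795 = -0.331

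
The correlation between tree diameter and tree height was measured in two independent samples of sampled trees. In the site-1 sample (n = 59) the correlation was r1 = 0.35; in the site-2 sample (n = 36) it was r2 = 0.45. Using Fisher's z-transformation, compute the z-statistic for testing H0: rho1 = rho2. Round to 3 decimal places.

-0.543

Fisher z-transforms: z1 = atanh(0.35) = 0.365444, z2 = atanh(0.45) = 0.484700; difference d = -0.119256
Var(d) = 1/56 + 1/33 = 0.0178571 + 0.0303030 = 0.0481601
z = d/√Var(d) = -0.119256 / √0.0481601 = -0.119256 / 0.219454 = -0.543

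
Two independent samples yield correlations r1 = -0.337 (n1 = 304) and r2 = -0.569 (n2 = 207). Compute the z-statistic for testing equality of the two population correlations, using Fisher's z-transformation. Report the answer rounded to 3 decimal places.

3.257

Fisher z-transforms: z1 = atanh(-0.337) = -0.350704, z2 = atanh(-0.569) = -0.646043; difference d = 0.295339
Var(d) = 1/301 + 1/204 = 0.0033223 + 0.0049020 = 0.0082243
z = d/√Var(d) = 0.295339 / √0.0082243 = 0.295339 / 0.090688 = 3.257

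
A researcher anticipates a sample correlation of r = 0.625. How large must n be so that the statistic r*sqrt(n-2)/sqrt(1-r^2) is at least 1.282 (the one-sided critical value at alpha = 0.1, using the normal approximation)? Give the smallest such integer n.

r√(n−2)/√(1−r²) ≥ 1.282  ⇔  n−2 ≥ (1.282)²·(1−r²)/r²
(1−r²)/r² = (1−0.390625)/0.390625 = 1.5600
n ≥ 2 + 1.643524·1.5600 = 2 + 2.5639 = 4.5639
⌈4.5639⌉ = 5

5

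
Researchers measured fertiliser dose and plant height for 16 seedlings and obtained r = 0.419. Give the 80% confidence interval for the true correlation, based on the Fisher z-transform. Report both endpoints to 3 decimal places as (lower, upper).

z_r = atanh(0.419) = 0.446478;  SE = 1/√(n−3) = 1/√13 = 0.277350
z-limits: 0.446478 ± 1.282·0.277350 = 0.446478 ± 0.355563 = [0.090915, 0.802041]
ρ-limits: (tanh 0.090915, tanh 0.802041) = (0.091, 0.665)

(0.091, 0.665)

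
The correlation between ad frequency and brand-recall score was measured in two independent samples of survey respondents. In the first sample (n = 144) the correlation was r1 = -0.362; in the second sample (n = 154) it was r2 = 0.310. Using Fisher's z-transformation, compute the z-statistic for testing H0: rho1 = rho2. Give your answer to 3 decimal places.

-5.975

z1 = atanh(-0.362) = -0.379186,  z2 = atanh(0.310) = 0.320545
SE = √(1/(n1−3) + 1/(n2−3)) = √(1/141 + 1/151) = √(0.0070922 + 0.0066225) = √0.0137147 = 0.117110
z = (z1 − z2)/SE = (-0.379186 − 0.320545) / 0.117110 = -0.699731 / 0.117110 = -5.975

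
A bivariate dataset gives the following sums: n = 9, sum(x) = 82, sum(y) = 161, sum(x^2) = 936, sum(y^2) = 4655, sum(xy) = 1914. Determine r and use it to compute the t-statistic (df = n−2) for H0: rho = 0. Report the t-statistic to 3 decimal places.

Numerator: nΣxy − (Σx)(Σy) = 9·1914 − (82)(161) = 4024
Denominator: √[(nΣx²−(Σx)²)(nΣy²−(Σy)²)]
  nΣx²−(Σx)² = 9·936 − 6724 = 1700;  nΣy²−(Σy)² = 9·4655 − 25921 = 15974
  √(1700·15974) = √27155800 = 5211.1227
r = 4024 / 5211.1227 = 0.7722
t = r·√(n−2)/√(1−r²) = 0.7722·√7 / √(1−0.596293) = 2.043049 / 0.635379 = 3.215

3.215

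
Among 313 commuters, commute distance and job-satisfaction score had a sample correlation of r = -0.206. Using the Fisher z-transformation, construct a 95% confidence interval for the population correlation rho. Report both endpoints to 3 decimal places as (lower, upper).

(-0.310, -0.097)

z_r = atanh(-0.206) = -0.208990;  SE = 1/√(n−3) = 1/√310 = 0.056796
z-limits: -0.208990 ± 1.960·0.056796 = -0.208990 ± 0.111320 = [-0.320310, -0.097670]
ρ-limits: (tanh -0.320310, tanh -0.097670) = (-0.310, -0.097)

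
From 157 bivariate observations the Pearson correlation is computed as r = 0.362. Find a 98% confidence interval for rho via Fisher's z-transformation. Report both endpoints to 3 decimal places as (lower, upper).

z_r = atanh(0.362) = 0.379186;  SE = 1/√(n−3) = 1/√154 = 0.080582
z-limits: 0.379186 ± 2.326·0.080582 = 0.379186 ± 0.187434 = [0.191752, 0.566620]
ρ-limits: (tanh 0.191752, tanh 0.566620) = (0.189, 0.513)

(0.189, 0.513)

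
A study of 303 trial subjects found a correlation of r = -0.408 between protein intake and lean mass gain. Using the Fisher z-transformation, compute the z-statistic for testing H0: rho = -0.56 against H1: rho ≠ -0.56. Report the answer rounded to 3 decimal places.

3.458

z_r = atanh(-0.408) = -0.433209,  z_0 = atanh(-0.56) = -0.632833
SE = 1/√(n−3) = 1/√300 = 0.057735
z = (z_r − z_0)/SE = (-0.433209 − (-0.632833)) / 0.057735 = 0.199624 / 0.057735 = 3.458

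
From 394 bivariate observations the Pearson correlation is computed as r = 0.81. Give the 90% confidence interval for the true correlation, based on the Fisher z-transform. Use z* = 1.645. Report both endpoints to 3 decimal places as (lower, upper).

(0.779, 0.837)

z_r = atanh(0.81) = 1.127029;  SE = 1/√(n−3) = 1/√391 = 0.050572
z-limits: 1.127029 ± 1.645·0.050572 = 1.127029 ± 0.083191 = [1.043838, 1.210220]
ρ-limits: (tanh 1.043838, tanh 1.210220) = (0.779, 0.837)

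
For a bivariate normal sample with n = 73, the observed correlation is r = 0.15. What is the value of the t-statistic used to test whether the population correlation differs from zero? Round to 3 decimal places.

t = r·√(n−2) / √(1−r²) with r = 0.15, n = 73
  = 0.15·√71 / √(1 − 0.0225)
  = 0.15·8.426150 / 0.988686
  = 1.263922 / 0.988686 = 1.278

1.278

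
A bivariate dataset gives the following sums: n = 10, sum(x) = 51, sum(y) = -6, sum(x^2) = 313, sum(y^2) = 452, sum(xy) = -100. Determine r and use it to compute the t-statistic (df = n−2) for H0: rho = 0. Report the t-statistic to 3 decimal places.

Numerator: nΣxy − (Σx)(Σy) = 10·(-100) − (51)(-6) = -694
Denominator: √[(nΣx²−(Σx)²)(nΣy²−(Σy)²)]
  nΣx²−(Σx)² = 10·313 − 2601 = 529;  nΣy²−(Σy)² = 10·452 − 36 = 4484
  √(529·4484) = √2372036 = 1540.1416
r = -694 / 1540.1416 = -0.4506
t = r·√(n−2)/√(1−r²) = -0.4506·√8 / √(1−0.203040) = -1.274489 / 0.892726 = -1.428

-1.428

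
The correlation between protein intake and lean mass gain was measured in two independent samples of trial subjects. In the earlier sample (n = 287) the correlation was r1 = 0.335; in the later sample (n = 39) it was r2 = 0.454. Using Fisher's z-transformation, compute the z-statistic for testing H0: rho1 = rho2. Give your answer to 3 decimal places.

z1 = atanh(0.335) = 0.348450,  z2 = atanh(0.454) = 0.489727
SE = √(1/(n1−3) + 1/(n2−3)) = √(1/284 + 1/36) = √(0.0035211 + 0.0277778) = √0.0312989 = 0.176915
z = (z1 − z2)/SE = (0.348450 − 0.489727) / 0.176915 = -0.141277 / 0.176915 = -0.799

-0.799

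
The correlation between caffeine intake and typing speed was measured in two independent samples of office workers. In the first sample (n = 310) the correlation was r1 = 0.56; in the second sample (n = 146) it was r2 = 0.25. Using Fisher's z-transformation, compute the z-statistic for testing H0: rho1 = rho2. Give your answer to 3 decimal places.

Fisher z-transforms: z1 = atanh(0.56) = 0.632833, z2 = atanh(0.25) = 0.255413; difference d = 0.377420
Var(d) = 1/307 + 1/143 = 0.0032573 + 0.0069930 = 0.0102503
z = d/√Var(d) = 0.377420 / √0.0102503 = 0.377420 / 0.101244 = 3.728

3.728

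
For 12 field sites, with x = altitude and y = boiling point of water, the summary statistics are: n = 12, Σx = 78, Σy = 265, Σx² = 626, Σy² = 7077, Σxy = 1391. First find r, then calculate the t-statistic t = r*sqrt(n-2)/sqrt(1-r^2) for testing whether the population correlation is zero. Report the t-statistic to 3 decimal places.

-5.535

Numerator: nΣxy − (Σx)(Σy) = 12·1391 − (78)(265) = -3978
Denominator: √[(nΣx²−(Σx)²)(nΣy²−(Σy)²)]
  nΣx²−(Σx)² = 12·626 − 6084 = 1428;  nΣy²−(Σy)² = 12·7077 − 70225 = 14699
  √(1428·14699) = √20990172 = 4581.5032
r = -3978 / 4581.5032 = -0.8683
t = r·√(n−2)/√(1−r²) = -0.8683·√10 / √(1−0.753945) = -2.745806 / 0.496039 = -5.535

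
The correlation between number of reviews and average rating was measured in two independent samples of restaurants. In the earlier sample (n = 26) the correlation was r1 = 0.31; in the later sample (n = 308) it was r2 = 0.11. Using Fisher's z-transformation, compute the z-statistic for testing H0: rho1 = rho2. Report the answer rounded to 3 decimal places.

Fisher z-transforms: z1 = atanh(0.31) = 0.320545, z2 = atanh(0.11) = 0.110447; difference d = 0.210098
Var(d) = 1/23 + 1/305 = 0.0434783 + 0.0032787 = 0.0467570
z = d/√Var(d) = 0.210098 / √0.0467570 = 0.210098 / 0.216234 = 0.972

0.972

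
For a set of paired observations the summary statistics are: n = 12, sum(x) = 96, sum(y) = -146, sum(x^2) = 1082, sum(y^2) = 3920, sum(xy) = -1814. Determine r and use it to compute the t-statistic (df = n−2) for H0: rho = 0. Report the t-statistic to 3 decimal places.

-4.039

S_xy = nΣxy − ΣxΣy = 12·(-1814) − 96·(-146) = -21768 − (-14016) = -7752
S_xx = nΣx² − (Σx)² = 12·1082 − 96² = 12984 − 9216 = 3768
S_yy = nΣy² − (Σy)² = 12·3920 − (-146)² = 47040 − 21316 = 25724
r = S_xy / √(S_xx·S_yy) = -7752 / √(3768·25724) = -7752 / √96928032 = -7752 / 9845.2035 = -0.7874
t = r·√(n−2)/√(1−r²) = -0.7874·√10 / √(1−0.619999) = -2.489977 / 0.616442 = -4.039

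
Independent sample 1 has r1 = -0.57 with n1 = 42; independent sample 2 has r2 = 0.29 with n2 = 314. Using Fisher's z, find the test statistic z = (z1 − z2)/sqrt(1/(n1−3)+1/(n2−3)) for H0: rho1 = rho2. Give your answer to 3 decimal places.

-5.569

Fisher z-transforms: z1 = atanh(-0.57) = -0.647523, z2 = atanh(0.29) = 0.298566; difference d = -0.946089
Var(d) = 1/39 + 1/311 = 0.0256410 + 0.0032154 = 0.0288564
z = d/√Var(d) = -0.946089 / √0.0288564 = -0.946089 / 0.169872 = -5.569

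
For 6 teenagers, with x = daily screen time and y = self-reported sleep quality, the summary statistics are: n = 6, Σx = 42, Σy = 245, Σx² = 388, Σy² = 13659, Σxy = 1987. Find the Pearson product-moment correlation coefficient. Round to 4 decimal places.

0.4641

S_xy = nΣxy − ΣxΣy = 6·1987 − 42·245 = 11922 − 10290 = 1632
S_xx = nΣx² − (Σx)² = 6·388 − 42² = 2328 − 1764 = 564
S_yy = nΣy² − (Σy)² = 6·13659 − 245² = 81954 − 60025 = 21929
r = S_xy / √(S_xx·S_yy) = 1632 / √(564·21929) = 1632 / √12367956 = 1632 / 3516.8105 = 0.4641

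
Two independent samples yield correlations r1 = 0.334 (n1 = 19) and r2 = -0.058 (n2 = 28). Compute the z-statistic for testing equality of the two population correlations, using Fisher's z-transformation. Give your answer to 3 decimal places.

z1 = atanh(0.334) = 0.347324,  z2 = atanh(-0.058) = -0.058065
SE = √(1/(n1−3) + 1/(n2−3)) = √(1/16 + 1/25) = √(0.0625000 + 0.0400000) = √0.1025000 = 0.320156
z = (z1 − z2)/SE = (0.347324 − (-0.058065)) / 0.320156 = 0.405389 / 0.320156 = 1.266

1.266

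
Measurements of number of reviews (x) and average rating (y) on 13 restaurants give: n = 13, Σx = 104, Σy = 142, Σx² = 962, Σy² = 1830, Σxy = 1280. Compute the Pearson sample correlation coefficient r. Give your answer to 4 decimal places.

0.7562

Numerator: nΣxy − (Σx)(Σy) = 13·1280 − (104)(142) = 1872
Denominator: √[(nΣx²−(Σx)²)(nΣy²−(Σy)²)]
  nΣx²−(Σx)² = 13·962 − 10816 = 1690;  nΣy²−(Σy)² = 13·1830 − 20164 = 3626
  √(1690·3626) = √6127940 = 2475.4676
r = 1872 / 2475.4676 = 0.7562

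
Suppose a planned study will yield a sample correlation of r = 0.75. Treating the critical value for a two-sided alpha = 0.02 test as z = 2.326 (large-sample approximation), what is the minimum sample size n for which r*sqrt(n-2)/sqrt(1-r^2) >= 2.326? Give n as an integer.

Need r·√(n−2)/√(1−r²) ≥ 2.326
√(n−2) ≥ 2.326·√(1−0.5625) / 0.75 = 2.326·0.661438 / 0.75 = 2.0513
n−2 ≥ 4.2078  ⇒  n ≥ 6.2078
Smallest integer n = 7

7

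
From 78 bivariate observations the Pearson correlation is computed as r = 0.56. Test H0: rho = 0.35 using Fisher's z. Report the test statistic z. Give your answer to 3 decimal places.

Fisher z: atanh(0.56) = 0.632833, atanh(0.35) = 0.365444
z = (z_r − z_0)·√(n−3) = (0.632833 − 0.365444)·√75 = 0.267389 · 8.660254 = 2.316

2.316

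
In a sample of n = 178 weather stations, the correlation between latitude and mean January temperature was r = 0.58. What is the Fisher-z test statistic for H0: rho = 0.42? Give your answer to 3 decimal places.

2.841

z_r = atanh(0.58) = 0.662463,  z_0 = atanh(0.42) = 0.447692
SE = 1/√(n−3) = 1/√175 = 0.075593
z = (z_r − z_0)/SE = (0.662463 − 0.447692) / 0.075593 = 0.214771 / 0.075593 = 2.841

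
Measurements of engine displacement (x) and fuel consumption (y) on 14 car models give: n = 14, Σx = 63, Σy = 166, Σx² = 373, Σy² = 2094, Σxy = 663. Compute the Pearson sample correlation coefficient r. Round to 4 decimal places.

-0.7919

S_xy = nΣxy − ΣxΣy = 14·663 − 63·166 = 9282 − 10458 = -1176
S_xx = nΣx² − (Σx)² = 14·373 − 63² = 5222 − 3969 = 1253
S_yy = nΣy² − (Σy)² = 14·2094 − 166² = 29316 − 27556 = 1760
r = S_xy / √(S_xx·S_yy) = -1176 / √(1253·1760) = -1176 / √2205280 = -1176 / 1485.0185 = -0.7919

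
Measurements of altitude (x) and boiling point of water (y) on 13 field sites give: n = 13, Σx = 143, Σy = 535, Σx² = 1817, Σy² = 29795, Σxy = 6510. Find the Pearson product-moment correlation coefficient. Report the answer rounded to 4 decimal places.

Numerator: nΣxy − (Σx)(Σy) = 13·6510 − (143)(535) = 8125
Denominator: √[(nΣx²−(Σx)²)(nΣy²−(Σy)²)]
  nΣx²−(Σx)² = 13·1817 − 20449 = 3172;  nΣy²−(Σy)² = 13·29795 − 286225 = 101110
  √(3172·101110) = √320720920 = 17908.6828
r = 8125 / 17908.6828 = 0.4537

0.4537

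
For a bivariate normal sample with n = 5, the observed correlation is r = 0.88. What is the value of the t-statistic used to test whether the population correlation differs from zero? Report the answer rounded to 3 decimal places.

1 − r² = 1 − 0.7744 = 0.2256;  √(1−r²) = 0.474974
√(n−2) = √3 = 1.732051
t = r·√(n−2)/√(1−r²) = 0.88 · 1.732051 / 0.474974 = 3.209

3.209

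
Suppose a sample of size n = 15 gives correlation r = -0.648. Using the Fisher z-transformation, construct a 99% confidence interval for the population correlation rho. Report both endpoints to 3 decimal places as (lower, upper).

z_r = atanh(-0.648) = -0.771843;  SE = 1/√(n−3) = 1/√12 = 0.288675
z-limits: -0.771843 ± 2.576·0.288675 = -0.771843 ± 0.743627 = [-1.515470, -0.028216]
ρ-limits: (tanh -1.515470, tanh -0.028216) = (-0.908, -0.028)

(-0.908, -0.028)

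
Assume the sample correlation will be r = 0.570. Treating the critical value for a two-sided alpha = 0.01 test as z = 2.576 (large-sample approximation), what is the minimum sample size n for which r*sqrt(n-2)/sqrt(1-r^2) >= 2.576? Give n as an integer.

Need r·√(n−2)/√(1−r²) ≥ 2.576
√(n−2) ≥ 2.576·√(1−0.324900) / 0.570 = 2.576·0.821645 / 0.570 = 3.7133
n−2 ≥ 13.7886  ⇒  n ≥ 15.7886
Smallest integer n = 16

16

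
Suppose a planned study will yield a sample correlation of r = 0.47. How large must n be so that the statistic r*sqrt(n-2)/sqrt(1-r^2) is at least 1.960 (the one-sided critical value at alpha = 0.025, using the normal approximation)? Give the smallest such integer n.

16

r√(n−2)/√(1−r²) ≥ 1.960  ⇔  n−2 ≥ (1.960)²·(1−r²)/r²
(1−r²)/r² = (1−0.2209)/0.2209 = 3.5269
n ≥ 2 + 3.8416·3.5269 = 2 + 13.5489 = 15.5489
⌈15.5489⌉ = 16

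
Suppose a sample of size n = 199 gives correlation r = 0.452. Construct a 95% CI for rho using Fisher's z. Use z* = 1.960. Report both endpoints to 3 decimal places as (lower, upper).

(0.334, 0.556)

z_r = atanh(0.452) = 0.487211;  SE = 1/√(n−3) = 1/√196 = 0.071429
z-limits: 0.487211 ± 1.960·0.071429 = 0.487211 ± 0.140001 = [0.347210, 0.627212]
ρ-limits: (tanh 0.347210, tanh 0.627212) = (0.334, 0.556)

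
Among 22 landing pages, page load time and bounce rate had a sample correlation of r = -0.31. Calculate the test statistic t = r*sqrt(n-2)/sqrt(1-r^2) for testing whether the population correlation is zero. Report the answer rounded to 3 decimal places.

-1.458

t = r·√(n−2) / √(1−r²) with r = -0.31, n = 22
  = -0.31·√20 / √(1 − 0.0961)
  = -0.31·4.472136 / 0.950737
  = -1.386362 / 0.950737 = -1.458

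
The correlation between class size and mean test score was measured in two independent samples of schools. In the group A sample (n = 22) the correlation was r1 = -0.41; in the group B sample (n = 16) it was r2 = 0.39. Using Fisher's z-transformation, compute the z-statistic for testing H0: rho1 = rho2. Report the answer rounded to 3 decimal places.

-2.354

Fisher z-transforms: z1 = atanh(-0.41) = -0.435611, z2 = atanh(0.39) = 0.411800; difference d = -0.847411
Var(d) = 1/19 + 1/13 = 0.0526316 + 0.0769231 = 0.1295547
z = d/√Var(d) = -0.847411 / √0.1295547 = -0.847411 / 0.359937 = -2.354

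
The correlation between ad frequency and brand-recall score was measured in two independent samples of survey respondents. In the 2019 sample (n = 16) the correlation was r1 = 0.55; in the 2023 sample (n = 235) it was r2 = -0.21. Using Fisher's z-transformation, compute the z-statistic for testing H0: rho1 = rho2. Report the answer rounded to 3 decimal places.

2.918

z1 = atanh(0.55) = 0.618381,  z2 = atanh(-0.21) = -0.213171
SE = √(1/(n1−3) + 1/(n2−3)) = √(1/13 + 1/232) = √(0.0769231 + 0.0043103) = √0.0812334 = 0.285015
z = (z1 − z2)/SE = (0.618381 − (-0.213171)) / 0.285015 = 0.831552 / 0.285015 = 2.918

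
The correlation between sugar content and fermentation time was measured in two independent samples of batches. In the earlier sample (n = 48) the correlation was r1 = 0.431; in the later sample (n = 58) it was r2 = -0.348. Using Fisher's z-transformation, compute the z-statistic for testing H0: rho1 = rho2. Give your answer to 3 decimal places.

Fisher z-transforms: z1 = atanh(0.431) = 0.461124, z2 = atanh(-0.348) = -0.363166; difference d = 0.824290
Var(d) = 1/45 + 1/55 = 0.0222222 + 0.0181818 = 0.0404040
z = d/√Var(d) = 0.824290 / √0.0404040 = 0.824290 / 0.201007 = 4.101

4.101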